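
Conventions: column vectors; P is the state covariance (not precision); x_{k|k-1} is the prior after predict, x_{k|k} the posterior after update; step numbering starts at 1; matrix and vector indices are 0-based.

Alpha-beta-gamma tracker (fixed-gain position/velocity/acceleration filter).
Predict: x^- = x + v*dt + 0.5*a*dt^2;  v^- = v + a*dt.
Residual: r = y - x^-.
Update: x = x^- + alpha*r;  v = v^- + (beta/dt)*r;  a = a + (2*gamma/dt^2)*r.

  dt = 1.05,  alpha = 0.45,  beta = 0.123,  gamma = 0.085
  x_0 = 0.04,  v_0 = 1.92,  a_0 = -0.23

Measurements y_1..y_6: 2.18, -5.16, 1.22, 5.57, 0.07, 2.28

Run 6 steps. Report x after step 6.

step 1: x_pred=1.9292  r=0.2508  x^+=2.0421  v^+=1.7079  a^+=-0.1913
step 2: x_pred=3.7299  r=-8.8899  x^+=-0.2706  v^+=0.4656  a^+=-1.5621
step 3: x_pred=-0.6428  r=1.8628  x^+=0.1955  v^+=-0.9564  a^+=-1.2749
step 4: x_pred=-1.5115  r=7.0815  x^+=1.6752  v^+=-1.4655  a^+=-0.1829
step 5: x_pred=0.0356  r=0.0344  x^+=0.0511  v^+=-1.6535  a^+=-0.1776
step 6: x_pred=-1.7830  r=4.0630  x^+=0.0453  v^+=-1.3641  a^+=0.4489

x_post = 0.0453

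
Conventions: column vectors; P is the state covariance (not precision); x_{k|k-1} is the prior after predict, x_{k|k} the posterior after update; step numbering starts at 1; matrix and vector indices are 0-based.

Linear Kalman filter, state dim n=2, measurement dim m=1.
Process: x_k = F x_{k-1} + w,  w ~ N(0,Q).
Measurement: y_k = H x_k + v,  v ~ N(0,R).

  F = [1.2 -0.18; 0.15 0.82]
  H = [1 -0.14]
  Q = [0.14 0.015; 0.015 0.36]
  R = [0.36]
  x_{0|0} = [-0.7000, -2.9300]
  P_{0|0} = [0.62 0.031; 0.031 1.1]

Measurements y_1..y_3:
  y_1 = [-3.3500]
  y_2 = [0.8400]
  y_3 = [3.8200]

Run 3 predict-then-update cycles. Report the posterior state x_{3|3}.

x_post = [1.6064, -3.2366]

step 1: x^-=[-0.3126, -2.5076]  P^-=[1.0550 -0.0061; -0.0061 1.1212]  S=[1.4387]  K=[0.7339; -0.1133]  nu=[-3.3885]  x^+=[-2.7994, -2.1236]  P^+=[0.2801 0.1136; 0.1136 1.1027]
step 2: x^-=[-2.9771, -2.1612]  P^-=[0.5300 0.0114; 0.0114 1.1357]  S=[0.9091]  K=[0.5813; -0.1624]  nu=[3.5145]  x^+=[-0.9342, -2.7320]  P^+=[0.2229 0.0972; 0.0972 1.1117]
step 3: x^-=[-0.6293, -2.3804]  P^-=[0.4550 -0.0160; -0.0160 1.1365]  S=[0.8417]  K=[0.5432; -0.2080]  nu=[4.1160]  x^+=[1.6064, -3.2366]  P^+=[0.2066 0.0791; 0.0791 1.1000]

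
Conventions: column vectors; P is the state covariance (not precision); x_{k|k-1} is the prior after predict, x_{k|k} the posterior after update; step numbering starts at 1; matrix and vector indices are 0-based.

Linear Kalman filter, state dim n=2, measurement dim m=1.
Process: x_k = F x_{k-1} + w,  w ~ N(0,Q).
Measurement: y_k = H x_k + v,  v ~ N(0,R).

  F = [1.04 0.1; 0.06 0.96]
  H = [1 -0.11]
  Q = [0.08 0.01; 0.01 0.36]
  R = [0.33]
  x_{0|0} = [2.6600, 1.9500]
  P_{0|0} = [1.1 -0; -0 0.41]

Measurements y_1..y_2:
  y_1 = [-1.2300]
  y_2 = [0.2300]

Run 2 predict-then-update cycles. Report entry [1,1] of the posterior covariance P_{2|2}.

P_post[1,1] = 1.0468

step 1: x^-=[2.9614, 2.0316]  P^-=[1.2739 0.1180; 0.1180 0.7418]  S=[1.5869]  K=[0.7946; 0.0229]  nu=[-3.9679]  x^+=[-0.1914, 1.9406]  P^+=[0.2720 0.0891; 0.0891 0.7410]
step 2: x^-=[-0.0050, 1.8515]  P^-=[0.4001 0.1876; 0.1876 1.0541]  S=[0.7016]  K=[0.5409; 0.1021]  nu=[0.4386]  x^+=[0.2323, 1.8963]  P^+=[0.1949 0.1488; 0.1488 1.0468]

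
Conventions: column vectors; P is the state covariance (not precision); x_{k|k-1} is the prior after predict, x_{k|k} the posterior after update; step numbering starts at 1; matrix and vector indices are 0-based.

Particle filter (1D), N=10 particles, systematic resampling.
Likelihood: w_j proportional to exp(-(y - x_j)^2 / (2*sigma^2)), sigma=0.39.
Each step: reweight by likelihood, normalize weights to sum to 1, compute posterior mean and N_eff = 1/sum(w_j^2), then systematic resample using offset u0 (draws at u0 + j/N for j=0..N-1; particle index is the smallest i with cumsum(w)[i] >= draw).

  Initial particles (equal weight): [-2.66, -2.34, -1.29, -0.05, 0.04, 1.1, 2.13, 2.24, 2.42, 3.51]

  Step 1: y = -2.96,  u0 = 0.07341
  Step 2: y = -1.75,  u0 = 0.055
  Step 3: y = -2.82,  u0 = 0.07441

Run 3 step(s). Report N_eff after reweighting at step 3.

step 1: w=[0.7246, 0.2753, 0.0001, 0.0000, 0.0000, 0.0000, 0.0000, 0.0000, 0.0000, 0.0000]  mean=-2.5718  Neff=1.6643  idx=[0, 0, 0, 0, 0, 0, 0, 1, 1, 1]
step 2: w=[0.0464, 0.0464, 0.0464, 0.0464, 0.0464, 0.0464, 0.0464, 0.2250, 0.2250, 0.2250]  mean=-2.4440  Neff=5.9901  idx=[1, 3, 5, 7, 7, 8, 8, 8, 9, 9]
step 3: w=[0.1522, 0.1522, 0.1522, 0.0776, 0.0776, 0.0776, 0.0776, 0.0776, 0.0776, 0.0776]  mean=-2.4861  Neff=8.9544  idx=[0, 1, 1, 2, 3, 4, 5, 7, 8, 9]

N_eff = 8.9544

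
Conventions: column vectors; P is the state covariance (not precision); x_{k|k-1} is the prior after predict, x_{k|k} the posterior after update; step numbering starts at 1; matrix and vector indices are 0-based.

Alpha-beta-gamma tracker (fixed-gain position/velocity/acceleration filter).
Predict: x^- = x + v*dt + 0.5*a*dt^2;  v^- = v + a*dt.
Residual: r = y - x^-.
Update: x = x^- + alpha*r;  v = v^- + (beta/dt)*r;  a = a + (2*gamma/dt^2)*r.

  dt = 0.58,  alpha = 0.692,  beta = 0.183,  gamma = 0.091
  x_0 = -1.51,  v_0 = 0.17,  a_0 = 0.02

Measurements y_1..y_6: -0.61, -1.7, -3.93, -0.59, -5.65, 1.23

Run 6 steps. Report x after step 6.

step 1: x_pred=-1.4080  r=0.7980  x^+=-0.8558  v^+=0.4334  a^+=0.4518
step 2: x_pred=-0.5284  r=-1.1716  x^+=-1.3392  v^+=0.3258  a^+=-0.1821
step 3: x_pred=-1.1808  r=-2.7492  x^+=-3.0833  v^+=-0.6473  a^+=-1.6694
step 4: x_pred=-3.7395  r=3.1495  x^+=-1.5600  v^+=-0.6218  a^+=0.0345
step 5: x_pred=-1.9149  r=-3.7351  x^+=-4.4996  v^+=-1.7803  a^+=-1.9863
step 6: x_pred=-5.8663  r=7.0963  x^+=-0.9556  v^+=-0.6934  a^+=1.8529

x_post = -0.9556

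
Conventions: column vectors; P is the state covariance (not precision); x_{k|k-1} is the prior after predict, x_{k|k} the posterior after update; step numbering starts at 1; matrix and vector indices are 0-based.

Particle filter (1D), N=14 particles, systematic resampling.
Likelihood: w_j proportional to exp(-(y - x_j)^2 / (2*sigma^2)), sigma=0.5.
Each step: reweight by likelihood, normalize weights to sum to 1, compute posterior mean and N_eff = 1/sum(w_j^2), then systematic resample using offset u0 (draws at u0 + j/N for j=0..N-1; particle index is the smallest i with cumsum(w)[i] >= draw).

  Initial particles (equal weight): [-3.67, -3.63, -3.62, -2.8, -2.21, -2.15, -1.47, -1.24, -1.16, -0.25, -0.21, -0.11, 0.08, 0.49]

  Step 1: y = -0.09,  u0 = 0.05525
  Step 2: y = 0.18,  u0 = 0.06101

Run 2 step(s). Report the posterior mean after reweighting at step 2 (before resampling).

post_mean = -0.0191

step 1: w=[0.0000, 0.0000, 0.0000, 0.0000, 0.0000, 0.0000, 0.0049, 0.0155, 0.0222, 0.2079, 0.2126, 0.2187, 0.2065, 0.1117]  mean=-0.1017  Neff=5.2050  idx=[9, 9, 9, 10, 10, 10, 11, 11, 11, 12, 12, 12, 13, 13]
step 2: w=[0.0605, 0.0605, 0.0605, 0.0646, 0.0646, 0.0646, 0.0741, 0.0741, 0.0741, 0.0859, 0.0859, 0.0859, 0.0723, 0.0723]  mean=-0.0191  Neff=13.7794  idx=[1, 2, 3, 4, 5, 6, 7, 8, 9, 10, 11, 11, 12, 13]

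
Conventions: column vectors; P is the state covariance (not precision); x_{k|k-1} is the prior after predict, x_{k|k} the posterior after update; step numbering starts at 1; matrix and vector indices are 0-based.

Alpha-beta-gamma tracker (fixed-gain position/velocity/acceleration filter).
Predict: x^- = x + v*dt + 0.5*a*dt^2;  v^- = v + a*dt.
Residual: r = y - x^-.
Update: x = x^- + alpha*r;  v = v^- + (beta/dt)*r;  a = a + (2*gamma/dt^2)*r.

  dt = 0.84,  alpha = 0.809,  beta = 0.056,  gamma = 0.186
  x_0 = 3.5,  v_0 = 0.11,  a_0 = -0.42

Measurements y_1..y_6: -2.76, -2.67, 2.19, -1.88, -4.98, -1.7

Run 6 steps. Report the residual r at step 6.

step 1: x_pred=3.4442  r=-6.2042  x^+=-1.5750  v^+=-0.6564  a^+=-3.6909
step 2: x_pred=-3.4285  r=0.7585  x^+=-2.8149  v^+=-3.7062  a^+=-3.2910
step 3: x_pred=-7.0892  r=9.2792  x^+=0.4177  v^+=-5.8521  a^+=1.6011
step 4: x_pred=-3.9332  r=2.0532  x^+=-2.2722  v^+=-4.3703  a^+=2.6835
step 5: x_pred=-4.9965  r=0.0165  x^+=-4.9831  v^+=-2.1150  a^+=2.6922
step 6: x_pred=-5.8100  r=4.1100  x^+=-2.4850  v^+=0.4204  a^+=4.8590

resid = 4.1100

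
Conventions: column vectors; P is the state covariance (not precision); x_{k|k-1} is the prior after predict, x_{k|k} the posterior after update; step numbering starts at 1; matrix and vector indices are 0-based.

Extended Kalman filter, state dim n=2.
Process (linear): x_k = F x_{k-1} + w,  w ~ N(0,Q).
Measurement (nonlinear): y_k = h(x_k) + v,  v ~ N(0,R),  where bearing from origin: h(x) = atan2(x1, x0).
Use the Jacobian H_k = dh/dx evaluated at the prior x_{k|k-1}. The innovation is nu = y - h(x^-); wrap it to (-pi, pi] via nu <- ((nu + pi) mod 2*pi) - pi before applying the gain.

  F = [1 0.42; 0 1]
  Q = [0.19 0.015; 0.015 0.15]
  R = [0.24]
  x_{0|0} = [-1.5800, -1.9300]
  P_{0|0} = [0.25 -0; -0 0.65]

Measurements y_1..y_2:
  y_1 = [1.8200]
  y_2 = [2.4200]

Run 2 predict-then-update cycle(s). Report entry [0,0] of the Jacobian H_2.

H_jac[0,0] = 0.0900

step 1: x^-=[-2.3906, -1.9300]  P^-=[0.5547 0.2880; 0.2880 0.8000]  H_jac=[0.2045 -0.2532]  S=[0.2847]  K=[0.1422; -0.5048]  nu=[-2.0008]  x^+=[-2.6750, -0.9199]  P^+=[0.5489 0.3084; 0.3084 0.7274]
step 2: x^-=[-3.0614, -0.9199]  P^-=[1.1263 0.6290; 0.6290 0.8774]  H_jac=[0.0900 -0.2996]  S=[0.2940]  K=[-0.2961; -0.7017]  nu=[-1.0135]  x^+=[-2.7613, -0.2088]  P^+=[1.1005 0.5679; 0.5679 0.7327]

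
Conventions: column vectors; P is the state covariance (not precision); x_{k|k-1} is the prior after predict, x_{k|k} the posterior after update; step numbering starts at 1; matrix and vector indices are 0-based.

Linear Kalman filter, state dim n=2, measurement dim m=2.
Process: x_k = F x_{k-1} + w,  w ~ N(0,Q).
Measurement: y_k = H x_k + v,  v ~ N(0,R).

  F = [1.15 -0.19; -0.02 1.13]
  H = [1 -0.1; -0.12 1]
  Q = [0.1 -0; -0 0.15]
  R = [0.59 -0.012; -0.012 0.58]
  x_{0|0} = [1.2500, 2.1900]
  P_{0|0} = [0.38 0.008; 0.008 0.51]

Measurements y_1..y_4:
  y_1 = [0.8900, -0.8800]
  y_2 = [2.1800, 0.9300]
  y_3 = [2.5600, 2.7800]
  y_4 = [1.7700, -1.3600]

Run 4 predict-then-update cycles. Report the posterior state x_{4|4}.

x_post = [2.1206, 0.6222]

step 1: x^-=[1.0214, 2.4497]  P^-=[0.6175 -0.1078; -0.1078 0.8010]  S=[1.2370 -0.2753; -0.2753 1.4158]  K=[0.5009 -0.0311; -0.0250 0.5700]  nu=[0.1136, -3.2071]  x^+=[1.1780, 0.6187]  P^+=[0.2971 0.0116; 0.0116 0.3323]
step 2: x^-=[1.2371, 0.6755]  P^-=[0.4998 -0.0630; -0.0630 0.5739]  S=[1.1082 -0.1932; -0.1932 1.1763]  K=[0.4514 -0.0305; -0.0232 0.4906]  nu=[1.0104, 0.4029]  x^+=[1.6810, 0.8498]  P^+=[0.2676 0.0090; 0.0090 0.2859]
step 3: x^-=[1.7717, 0.9266]  P^-=[0.4603 -0.0558; -0.0558 0.5147]  S=[1.0666 -0.1751; -0.1751 1.1148]  K=[0.4316 -0.0318; -0.0244 0.4639]  nu=[0.8810, 2.0660]  x^+=[2.0862, 1.8636]  P^+=[0.2557 0.0071; 0.0071 0.2702]
step 4: x^-=[2.0451, 2.0642]  P^-=[0.4448 -0.0547; -0.0547 0.4948]  S=[1.0507 -0.1702; -0.1702 1.0944]  K=[0.4232 -0.0329; -0.0256 0.4542]  nu=[-0.0687, -3.1788]  x^+=[2.1206, 0.6222]  P^+=[0.2507 0.0059; 0.0059 0.2644]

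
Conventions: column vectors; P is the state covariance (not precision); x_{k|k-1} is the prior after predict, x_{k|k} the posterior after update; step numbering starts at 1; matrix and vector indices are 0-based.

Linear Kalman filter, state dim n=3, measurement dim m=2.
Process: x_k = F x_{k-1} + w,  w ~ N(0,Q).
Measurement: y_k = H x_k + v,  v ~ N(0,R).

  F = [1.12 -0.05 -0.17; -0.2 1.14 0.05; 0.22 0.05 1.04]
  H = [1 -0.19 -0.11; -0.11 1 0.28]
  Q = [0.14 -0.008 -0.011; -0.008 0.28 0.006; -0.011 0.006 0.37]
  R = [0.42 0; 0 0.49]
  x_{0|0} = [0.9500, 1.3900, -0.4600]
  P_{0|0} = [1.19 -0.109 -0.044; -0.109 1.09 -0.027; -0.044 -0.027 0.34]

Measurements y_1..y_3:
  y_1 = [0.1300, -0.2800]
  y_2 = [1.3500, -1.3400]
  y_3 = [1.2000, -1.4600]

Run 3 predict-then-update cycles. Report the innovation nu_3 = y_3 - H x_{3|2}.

step 1: x^-=[1.0727, 1.3716, -0.1999]  P^-=[1.6738 -0.4785 0.1665; -0.4785 1.7925 -0.0162; 0.1665 -0.0162 0.7727]  S=[2.3124 -0.9857; -0.9857 2.4493]  K=[0.7822 0.0633; -0.0400 0.7354; 0.0824 0.1074]  nu=[-0.7041, -1.4776]  x^+=[0.4284, 0.3131, -0.4166]  P^+=[0.3467 0.0443 0.0888; 0.0443 0.4063 -0.1466; 0.0888 -0.1466 0.7462]
step 2: x^-=[0.5350, 0.2504, -0.3233]  P^-=[0.5562 -0.0214 0.0525; -0.0214 0.7850 -0.1283; 0.0525 -0.1283 1.2213]  S=[1.0106 -0.2336; -0.2336 1.3072]  K=[0.5598 0.0481; -0.0229 0.5708; -0.0210 0.1553]  nu=[0.8270, -1.4410]  x^+=[0.9287, -0.5911, -0.5645]  P^+=[0.2491 0.0300 0.0747; 0.0300 0.3525 -0.2483; 0.0747 -0.2483 1.1878]
step 3: x^-=[1.1657, -0.8878, -0.4123]  P^-=[0.4516 0.0001 -0.0600; 0.0001 0.7076 -0.2255; -0.0600 -0.2255 1.6767]  S=[0.9211 -0.2163; -0.2163 1.2118]  K=[0.5057 0.0355; 0.0063 0.5329; -0.1777 0.1750]  nu=[-0.1797, -0.3285]  x^+=[1.0631, -1.0640, -0.4379]  P^+=[0.2222 0.0326 0.0331; 0.0326 0.3649 -0.3578; 0.0331 -0.3578 1.5970]

innov = [-0.1797, -0.3285]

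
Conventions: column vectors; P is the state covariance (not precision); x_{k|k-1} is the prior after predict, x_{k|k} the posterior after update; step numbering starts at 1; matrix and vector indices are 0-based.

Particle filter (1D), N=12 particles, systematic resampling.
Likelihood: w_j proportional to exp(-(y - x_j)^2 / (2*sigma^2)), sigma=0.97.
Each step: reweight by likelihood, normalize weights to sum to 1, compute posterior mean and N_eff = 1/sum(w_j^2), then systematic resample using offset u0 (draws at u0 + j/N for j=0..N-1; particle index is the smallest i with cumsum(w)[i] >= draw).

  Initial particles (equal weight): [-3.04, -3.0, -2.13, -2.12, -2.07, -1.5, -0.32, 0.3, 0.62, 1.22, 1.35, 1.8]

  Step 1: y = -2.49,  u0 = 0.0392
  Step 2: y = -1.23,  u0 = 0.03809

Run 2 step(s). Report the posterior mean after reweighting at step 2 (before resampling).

post_mean = -2.0307

step 1: w=[0.1639, 0.1676, 0.1797, 0.1790, 0.1753, 0.1143, 0.0158, 0.0031, 0.0011, 0.0001, 0.0001, 0.0000]  mean=-2.3008  Neff=6.1222  idx=[0, 0, 1, 1, 2, 2, 3, 3, 4, 4, 5, 5]
step 2: w=[0.0264, 0.0264, 0.0285, 0.0285, 0.0979, 0.0979, 0.0988, 0.0988, 0.1035, 0.1035, 0.1449, 0.1449]  mean=-2.0307  Neff=9.5130  idx=[1, 4, 4, 5, 6, 7, 8, 9, 9, 10, 11, 11]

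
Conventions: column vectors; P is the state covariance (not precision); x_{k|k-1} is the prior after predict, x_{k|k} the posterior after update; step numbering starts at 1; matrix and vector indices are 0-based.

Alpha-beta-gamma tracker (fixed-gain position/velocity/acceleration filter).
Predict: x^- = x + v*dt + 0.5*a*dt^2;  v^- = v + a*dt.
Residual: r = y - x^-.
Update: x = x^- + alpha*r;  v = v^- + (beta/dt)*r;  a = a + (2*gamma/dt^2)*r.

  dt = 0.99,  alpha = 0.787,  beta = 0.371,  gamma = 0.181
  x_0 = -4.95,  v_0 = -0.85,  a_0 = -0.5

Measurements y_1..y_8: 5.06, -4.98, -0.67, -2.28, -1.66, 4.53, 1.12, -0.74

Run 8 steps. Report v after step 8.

step 1: x_pred=-6.0365  r=11.0965  x^+=2.6964  v^+=2.8134  a^+=3.5985
step 2: x_pred=7.2451  r=-12.2251  x^+=-2.3760  v^+=1.7946  a^+=-0.9169
step 3: x_pred=-1.0487  r=0.3787  x^+=-0.7507  v^+=1.0288  a^+=-0.7770
step 4: x_pred=-0.1129  r=-2.1671  x^+=-1.8184  v^+=-0.5525  a^+=-1.5774
step 5: x_pred=-3.1384  r=1.4784  x^+=-1.9749  v^+=-1.5601  a^+=-1.0313
step 6: x_pred=-4.0248  r=8.5548  x^+=2.7078  v^+=0.6248  a^+=2.1284
step 7: x_pred=4.3693  r=-3.2493  x^+=1.8121  v^+=1.5142  a^+=0.9282
step 8: x_pred=3.7660  r=-4.5060  x^+=0.2198  v^+=0.7445  a^+=-0.7361

v_post = 0.7445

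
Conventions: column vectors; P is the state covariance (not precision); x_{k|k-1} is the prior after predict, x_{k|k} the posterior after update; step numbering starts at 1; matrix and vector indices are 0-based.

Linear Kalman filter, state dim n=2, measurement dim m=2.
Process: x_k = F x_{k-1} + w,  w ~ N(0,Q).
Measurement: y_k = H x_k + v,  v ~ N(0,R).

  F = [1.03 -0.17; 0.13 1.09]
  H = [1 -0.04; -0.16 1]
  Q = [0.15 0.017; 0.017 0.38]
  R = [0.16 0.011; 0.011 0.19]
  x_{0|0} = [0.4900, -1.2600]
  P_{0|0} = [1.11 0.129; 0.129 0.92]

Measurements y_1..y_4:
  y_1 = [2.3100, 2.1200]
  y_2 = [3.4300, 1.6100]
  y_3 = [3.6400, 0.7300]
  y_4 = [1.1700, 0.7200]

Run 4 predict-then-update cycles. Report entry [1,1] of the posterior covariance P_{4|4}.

step 1: x^-=[0.7189, -1.3097]  P^-=[1.3090 0.1371; 0.1371 1.5284]  S=[1.4605 -0.1216; -0.1216 1.7080]  K=[0.8943 0.0213; 0.1262 0.8910]  nu=[1.5387, 3.5447]  x^+=[2.1705, 2.0427]  P^+=[0.1448 0.0371; 0.0371 0.1766]
step 2: x^-=[1.8884, 2.5087]  P^-=[0.2958 0.0444; 0.0444 0.6028]  S=[0.4532 -0.0157; -0.0157 0.7861]  K=[0.6490 0.0093; 0.0712 0.7591]  nu=[1.6420, -0.5966]  x^+=[2.9485, 2.1727]  P^+=[0.1050 0.0257; 0.0257 0.1491]
step 3: x^-=[2.6676, 2.7516]  P^-=[0.2567 0.0317; 0.0317 0.5662]  S=[0.4150 -0.0208; -0.0208 0.7527]  K=[0.6156 0.0046; 0.0593 0.7472]  nu=[1.0824, -1.5947]  x^+=[3.3267, 1.6241]  P^+=[0.0995 0.0236; 0.0236 0.1464]
step 4: x^-=[3.1504, 2.2028]  P^-=[0.2515 0.0291; 0.0291 0.5623]  S=[0.4101 -0.0224; -0.0224 0.7494]  K=[0.6107 0.0034; 0.0570 0.7458]  nu=[-1.8923, -0.9787]  x^+=[1.9914, 1.3651]  P^+=[0.0987 0.0232; 0.0232 0.1460]

P_post[1,1] = 0.1460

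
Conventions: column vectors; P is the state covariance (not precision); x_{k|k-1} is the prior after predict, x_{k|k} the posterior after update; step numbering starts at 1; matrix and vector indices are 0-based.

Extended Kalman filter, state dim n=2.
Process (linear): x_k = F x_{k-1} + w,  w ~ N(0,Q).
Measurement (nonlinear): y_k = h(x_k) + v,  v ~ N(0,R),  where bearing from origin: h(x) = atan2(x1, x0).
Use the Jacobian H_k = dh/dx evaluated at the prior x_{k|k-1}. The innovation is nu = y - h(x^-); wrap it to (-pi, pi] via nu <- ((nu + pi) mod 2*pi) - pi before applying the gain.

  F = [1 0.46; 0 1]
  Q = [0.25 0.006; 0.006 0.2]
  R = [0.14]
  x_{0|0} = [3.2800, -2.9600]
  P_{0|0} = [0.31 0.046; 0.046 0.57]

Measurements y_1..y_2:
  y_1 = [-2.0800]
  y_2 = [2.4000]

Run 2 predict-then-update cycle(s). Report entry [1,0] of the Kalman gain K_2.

step 1: x^-=[1.9184, -2.9600]  P^-=[0.7229 0.3142; 0.3142 0.7700]  H_jac=[0.2379 0.1542]  S=[0.2223]  K=[0.9917; 0.8704]  nu=[-1.0842]  x^+=[0.8431, -3.9038]  P^+=[0.5043 0.1223; 0.1223 0.6016]
step 2: x^-=[-0.9526, -3.9038]  P^-=[0.9942 0.4051; 0.4051 0.8016]  H_jac=[0.2418 -0.0590]  S=[0.1893]  K=[1.1432; 0.2674]  nu=[-2.0730]  x^+=[-3.3225, -4.4582]  P^+=[0.7467 0.3472; 0.3472 0.7880]

K[1,0] = 0.2674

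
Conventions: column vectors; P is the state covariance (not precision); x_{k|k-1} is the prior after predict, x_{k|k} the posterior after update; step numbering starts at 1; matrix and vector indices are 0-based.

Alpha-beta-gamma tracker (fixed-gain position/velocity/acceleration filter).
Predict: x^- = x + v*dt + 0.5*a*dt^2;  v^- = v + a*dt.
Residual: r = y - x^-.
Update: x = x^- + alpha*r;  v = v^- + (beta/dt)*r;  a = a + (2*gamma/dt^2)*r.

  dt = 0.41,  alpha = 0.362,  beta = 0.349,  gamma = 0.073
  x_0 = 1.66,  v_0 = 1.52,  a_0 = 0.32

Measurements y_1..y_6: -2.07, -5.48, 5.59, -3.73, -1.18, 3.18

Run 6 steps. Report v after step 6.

step 1: x_pred=2.3101  r=-4.3801  x^+=0.7245  v^+=-2.0772  a^+=-3.4842
step 2: x_pred=-0.4200  r=-5.0600  x^+=-2.2517  v^+=-7.8129  a^+=-7.8790
step 3: x_pred=-6.1173  r=11.7073  x^+=-1.8792  v^+=-1.0779  a^+=2.2891
step 4: x_pred=-2.1288  r=-1.6012  x^+=-2.7084  v^+=-1.5023  a^+=0.8984
step 5: x_pred=-3.2489  r=2.0689  x^+=-2.4999  v^+=0.6270  a^+=2.6952
step 6: x_pred=-2.0163  r=5.1963  x^+=-0.1352  v^+=6.1553  a^+=7.2084

v_post = 6.1553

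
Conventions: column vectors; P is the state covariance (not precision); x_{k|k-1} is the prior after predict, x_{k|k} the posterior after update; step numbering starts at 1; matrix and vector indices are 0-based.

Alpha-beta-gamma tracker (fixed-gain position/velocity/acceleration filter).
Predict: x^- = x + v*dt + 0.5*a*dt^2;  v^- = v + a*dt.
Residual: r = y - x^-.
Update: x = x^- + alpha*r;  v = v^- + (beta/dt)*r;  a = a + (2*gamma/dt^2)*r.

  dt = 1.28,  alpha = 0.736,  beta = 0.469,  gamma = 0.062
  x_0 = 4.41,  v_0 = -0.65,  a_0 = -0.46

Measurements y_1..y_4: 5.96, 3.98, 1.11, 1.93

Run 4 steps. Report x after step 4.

x_post = 1.1104

step 1: x_pred=3.2012  r=2.7588  x^+=5.2317  v^+=-0.2279  a^+=-0.2512
step 2: x_pred=4.7341  r=-0.7541  x^+=4.1791  v^+=-0.8258  a^+=-0.3083
step 3: x_pred=2.8695  r=-1.7595  x^+=1.5745  v^+=-1.8651  a^+=-0.4414
step 4: x_pred=-1.1744  r=3.1044  x^+=1.1104  v^+=-1.2927  a^+=-0.2065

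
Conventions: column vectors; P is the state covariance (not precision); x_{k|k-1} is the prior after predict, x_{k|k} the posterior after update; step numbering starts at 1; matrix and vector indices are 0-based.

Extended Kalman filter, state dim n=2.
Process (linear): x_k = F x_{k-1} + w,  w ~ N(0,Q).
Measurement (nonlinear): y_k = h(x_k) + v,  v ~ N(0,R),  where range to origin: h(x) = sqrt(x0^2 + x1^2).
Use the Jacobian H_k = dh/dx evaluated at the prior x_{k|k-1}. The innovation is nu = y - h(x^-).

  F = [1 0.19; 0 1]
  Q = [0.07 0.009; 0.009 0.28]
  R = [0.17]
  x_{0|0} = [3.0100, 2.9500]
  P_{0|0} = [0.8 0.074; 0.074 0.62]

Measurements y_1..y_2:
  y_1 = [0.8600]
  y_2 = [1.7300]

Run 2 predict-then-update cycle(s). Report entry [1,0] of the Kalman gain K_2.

K[1,0] = 0.5478

step 1: x^-=[3.5705, 2.9500]  P^-=[0.9205 0.2008; 0.2008 0.9000]  H_jac=[0.7709 0.6369]  S=[1.2794]  K=[0.6546; 0.5691]  nu=[-3.7715]  x^+=[1.1015, 0.8038]  P^+=[0.3722 -0.2758; -0.2758 0.4857]
step 2: x^-=[1.2543, 0.8038]  P^-=[0.3550 -0.1745; -0.1745 0.7657]  H_jac=[0.8420 0.5396]  S=[0.4860]  K=[0.4212; 0.5478]  nu=[0.2403]  x^+=[1.3555, 0.9354]  P^+=[0.2687 -0.2866; -0.2866 0.6199]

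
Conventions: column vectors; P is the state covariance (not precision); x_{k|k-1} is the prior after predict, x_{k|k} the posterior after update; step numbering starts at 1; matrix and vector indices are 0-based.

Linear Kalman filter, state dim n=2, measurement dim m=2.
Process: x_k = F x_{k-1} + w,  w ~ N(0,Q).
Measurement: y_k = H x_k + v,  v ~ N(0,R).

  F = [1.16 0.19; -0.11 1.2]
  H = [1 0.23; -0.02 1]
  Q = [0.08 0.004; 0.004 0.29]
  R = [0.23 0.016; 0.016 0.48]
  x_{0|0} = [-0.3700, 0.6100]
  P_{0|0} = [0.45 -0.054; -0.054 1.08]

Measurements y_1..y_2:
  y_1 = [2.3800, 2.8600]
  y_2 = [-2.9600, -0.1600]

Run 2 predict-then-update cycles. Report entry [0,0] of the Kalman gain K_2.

K[0,0] = 0.5640

step 1: x^-=[-0.3133, 0.7727]  P^-=[0.7007 0.1188; 0.1188 1.8649]  S=[1.0840 0.5491; 0.5491 2.3404]  K=[0.7365 -0.1280; 0.1159 0.7686]  nu=[2.5156, 2.0810]  x^+=[1.2729, 2.6637]  P^+=[0.1779 -0.0461; -0.0461 0.3699]
step 2: x^-=[1.9827, 3.0565]  P^-=[0.3125 0.0024; 0.0024 0.8369]  S=[0.5878 0.2046; 0.2046 1.3170]  K=[0.5640 -0.0906; 0.1166 0.6173]  nu=[-5.6457, -3.1768]  x^+=[-0.9138, 0.4368]  P^+=[0.1356 -0.0317; -0.0317 0.2976]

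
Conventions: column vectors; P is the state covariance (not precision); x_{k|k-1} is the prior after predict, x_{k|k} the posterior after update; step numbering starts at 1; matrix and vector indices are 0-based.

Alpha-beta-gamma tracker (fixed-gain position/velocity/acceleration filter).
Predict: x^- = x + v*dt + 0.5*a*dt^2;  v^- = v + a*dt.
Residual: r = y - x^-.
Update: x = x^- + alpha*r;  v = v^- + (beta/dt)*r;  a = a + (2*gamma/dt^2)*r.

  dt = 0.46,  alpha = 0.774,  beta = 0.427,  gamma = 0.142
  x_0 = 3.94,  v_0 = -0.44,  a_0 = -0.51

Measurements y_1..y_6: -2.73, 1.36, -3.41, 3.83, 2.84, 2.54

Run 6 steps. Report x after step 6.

x_post = 3.6099

step 1: x_pred=3.6836  r=-6.4136  x^+=-1.2805  v^+=-6.6281  a^+=-9.1181
step 2: x_pred=-5.2942  r=6.6542  x^+=-0.1438  v^+=-4.6457  a^+=-0.1872
step 3: x_pred=-2.3007  r=-1.1093  x^+=-3.1593  v^+=-5.7615  a^+=-1.6761
step 4: x_pred=-5.9869  r=9.8169  x^+=1.6114  v^+=2.5801  a^+=11.4997
step 5: x_pred=4.0149  r=-1.1749  x^+=3.1055  v^+=6.7794  a^+=9.9228
step 6: x_pred=7.2739  r=-4.7339  x^+=3.6099  v^+=6.9496  a^+=3.5692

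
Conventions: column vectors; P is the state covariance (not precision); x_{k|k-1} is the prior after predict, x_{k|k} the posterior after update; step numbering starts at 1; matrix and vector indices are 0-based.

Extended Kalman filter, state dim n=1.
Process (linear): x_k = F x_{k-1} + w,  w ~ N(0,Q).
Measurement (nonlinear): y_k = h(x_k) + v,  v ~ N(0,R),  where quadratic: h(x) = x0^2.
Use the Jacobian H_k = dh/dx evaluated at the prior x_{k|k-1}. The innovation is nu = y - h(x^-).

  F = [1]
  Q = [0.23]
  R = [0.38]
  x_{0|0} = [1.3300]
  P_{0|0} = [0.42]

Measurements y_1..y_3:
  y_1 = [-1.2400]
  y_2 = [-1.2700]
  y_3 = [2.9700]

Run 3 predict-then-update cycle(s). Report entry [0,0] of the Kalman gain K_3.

step 1: x^-=[1.3300]  P^-=[0.6500]  H_jac=[2.6600]  S=[4.9791]  K=[0.3472]  nu=[-3.0089]  x^+=[0.2852]  P^+=[0.0496]
step 2: x^-=[0.2852]  P^-=[0.2796]  H_jac=[0.5703]  S=[0.4709]  K=[0.3386]  nu=[-1.3513]  x^+=[-0.1724]  P^+=[0.2256]
step 3: x^-=[-0.1724]  P^-=[0.4556]  H_jac=[-0.3448]  S=[0.4342]  K=[-0.3618]  nu=[2.9403]  x^+=[-1.2363]  P^+=[0.3988]

K[0,0] = -0.3618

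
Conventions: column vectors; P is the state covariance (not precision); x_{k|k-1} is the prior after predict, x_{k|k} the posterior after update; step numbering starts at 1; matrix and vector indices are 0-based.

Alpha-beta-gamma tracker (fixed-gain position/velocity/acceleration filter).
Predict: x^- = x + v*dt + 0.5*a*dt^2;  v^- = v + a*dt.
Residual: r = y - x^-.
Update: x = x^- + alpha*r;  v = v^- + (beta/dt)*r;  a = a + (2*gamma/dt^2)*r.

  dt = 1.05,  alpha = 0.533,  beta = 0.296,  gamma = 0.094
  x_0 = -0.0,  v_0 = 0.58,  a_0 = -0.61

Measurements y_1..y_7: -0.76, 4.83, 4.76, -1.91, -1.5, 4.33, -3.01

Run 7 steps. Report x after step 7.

step 1: x_pred=0.2727  r=-1.0327  x^+=-0.2777  v^+=-0.3516  a^+=-0.7861
step 2: x_pred=-1.0803  r=5.9103  x^+=2.0699  v^+=0.4891  a^+=0.2217
step 3: x_pred=2.7057  r=2.0543  x^+=3.8006  v^+=1.3010  a^+=0.5720
step 4: x_pred=5.4820  r=-7.3920  x^+=1.5421  v^+=-0.1822  a^+=-0.6885
step 5: x_pred=0.9713  r=-2.4713  x^+=-0.3459  v^+=-1.6017  a^+=-1.1099
step 6: x_pred=-2.6396  r=6.9696  x^+=1.0752  v^+=-0.8024  a^+=0.0786
step 7: x_pred=0.2761  r=-3.2861  x^+=-1.4754  v^+=-1.6462  a^+=-0.4818

x_post = -1.4754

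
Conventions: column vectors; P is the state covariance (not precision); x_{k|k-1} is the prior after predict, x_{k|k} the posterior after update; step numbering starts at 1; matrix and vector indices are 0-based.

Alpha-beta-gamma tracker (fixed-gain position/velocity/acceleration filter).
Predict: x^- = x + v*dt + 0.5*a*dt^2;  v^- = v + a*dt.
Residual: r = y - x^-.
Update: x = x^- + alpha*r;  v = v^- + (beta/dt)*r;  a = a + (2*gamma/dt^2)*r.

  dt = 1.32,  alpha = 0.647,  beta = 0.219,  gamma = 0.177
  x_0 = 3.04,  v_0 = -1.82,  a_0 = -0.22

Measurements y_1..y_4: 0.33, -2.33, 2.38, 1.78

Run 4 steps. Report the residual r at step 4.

step 1: x_pred=0.4459  r=-0.1159  x^+=0.3709  v^+=-2.1296  a^+=-0.2436
step 2: x_pred=-2.6524  r=0.3224  x^+=-2.4438  v^+=-2.3976  a^+=-0.1781
step 3: x_pred=-5.7638  r=8.1438  x^+=-0.4948  v^+=-1.2815  a^+=1.4765
step 4: x_pred=-0.9001  r=2.6801  x^+=0.8339  v^+=1.1121  a^+=2.0210

resid = 2.6801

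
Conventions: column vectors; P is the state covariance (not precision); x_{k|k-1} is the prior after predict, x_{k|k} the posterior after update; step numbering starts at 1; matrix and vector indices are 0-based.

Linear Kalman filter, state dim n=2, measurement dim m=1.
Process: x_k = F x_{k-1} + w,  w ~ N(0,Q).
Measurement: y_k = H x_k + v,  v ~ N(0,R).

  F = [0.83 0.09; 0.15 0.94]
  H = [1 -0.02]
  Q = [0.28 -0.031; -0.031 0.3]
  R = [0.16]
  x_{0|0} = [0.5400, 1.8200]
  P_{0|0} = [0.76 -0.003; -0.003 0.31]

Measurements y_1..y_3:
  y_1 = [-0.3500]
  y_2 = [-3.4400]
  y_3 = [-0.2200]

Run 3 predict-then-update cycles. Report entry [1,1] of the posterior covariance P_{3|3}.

step 1: x^-=[0.6120, 1.7918]  P^-=[0.8056 0.0875; 0.0875 0.5902]  S=[0.9624]  K=[0.8353; 0.0786]  nu=[-0.9262]  x^+=[-0.1616, 1.7190]  P^+=[0.1341 0.0243; 0.0243 0.5842]
step 2: x^-=[0.0205, 1.5916]  P^-=[0.3808 0.0544; 0.0544 0.8261]  S=[0.5389]  K=[0.7045; 0.0703]  nu=[-3.4287]  x^+=[-2.3950, 1.3507]  P^+=[0.1133 0.0277; 0.0277 0.8234]
step 3: x^-=[-1.8663, 0.9104]  P^-=[0.3688 0.0748; 0.0748 1.0379]  S=[0.5263]  K=[0.6980; 0.1026]  nu=[1.6645]  x^+=[-0.7044, 1.0812]  P^+=[0.1124 0.0371; 0.0371 1.0324]

P_post[1,1] = 1.0324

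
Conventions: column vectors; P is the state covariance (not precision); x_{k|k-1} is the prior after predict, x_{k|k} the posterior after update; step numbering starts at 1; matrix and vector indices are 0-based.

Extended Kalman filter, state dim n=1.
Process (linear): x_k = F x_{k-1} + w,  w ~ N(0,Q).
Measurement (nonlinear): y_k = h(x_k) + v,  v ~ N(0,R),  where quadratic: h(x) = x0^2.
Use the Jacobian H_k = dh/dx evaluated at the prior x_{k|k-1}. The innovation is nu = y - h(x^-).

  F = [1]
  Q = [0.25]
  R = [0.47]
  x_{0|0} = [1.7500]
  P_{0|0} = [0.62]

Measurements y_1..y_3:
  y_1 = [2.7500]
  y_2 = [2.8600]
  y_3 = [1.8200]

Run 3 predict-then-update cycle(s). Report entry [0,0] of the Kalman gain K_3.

K[0,0] = 0.2590

step 1: x^-=[1.7500]  P^-=[0.8700]  H_jac=[3.5000]  S=[11.1275]  K=[0.2736]  nu=[-0.3125]  x^+=[1.6645]  P^+=[0.0367]
step 2: x^-=[1.6645]  P^-=[0.2867]  H_jac=[3.3290]  S=[3.6477]  K=[0.2617]  nu=[0.0895]  x^+=[1.6879]  P^+=[0.0369]
step 3: x^-=[1.6879]  P^-=[0.2869]  H_jac=[3.3758]  S=[3.7401]  K=[0.2590]  nu=[-1.0290]  x^+=[1.4214]  P^+=[0.0361]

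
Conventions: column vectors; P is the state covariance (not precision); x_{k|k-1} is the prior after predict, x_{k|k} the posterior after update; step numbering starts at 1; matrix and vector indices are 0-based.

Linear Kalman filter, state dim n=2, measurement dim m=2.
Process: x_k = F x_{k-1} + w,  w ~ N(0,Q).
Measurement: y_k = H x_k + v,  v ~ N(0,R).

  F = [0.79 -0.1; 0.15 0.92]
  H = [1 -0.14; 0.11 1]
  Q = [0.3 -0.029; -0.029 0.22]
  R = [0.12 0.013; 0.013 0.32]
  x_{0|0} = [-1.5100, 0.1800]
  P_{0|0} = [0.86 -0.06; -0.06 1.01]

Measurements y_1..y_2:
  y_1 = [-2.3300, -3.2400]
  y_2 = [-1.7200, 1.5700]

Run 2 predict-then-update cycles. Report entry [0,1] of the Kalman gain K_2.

step 1: x^-=[-1.2109, -0.0609]  P^-=[0.8563 -0.0627; -0.0627 1.0777]  S=[1.0150 -0.1054; -0.1054 1.3942]  K=[0.8614 0.0877; -0.1317 0.7580]  nu=[-1.1276, -3.0459]  x^+=[-2.4494, -2.2213]  P^+=[0.1083 0.0274; 0.0274 0.2379]
step 2: x^-=[-1.7129, -2.4110]  P^-=[0.3657 -0.0186; -0.0186 0.4313]  S=[0.4993 -0.0254; -0.0254 0.7516]  K=[0.7403 0.0539; -0.1292 0.5667]  nu=[-0.3446, 4.1694]  x^+=[-1.7435, -0.0036]  P^+=[0.0919 0.0168; 0.0168 0.1778]

K[0,1] = 0.0539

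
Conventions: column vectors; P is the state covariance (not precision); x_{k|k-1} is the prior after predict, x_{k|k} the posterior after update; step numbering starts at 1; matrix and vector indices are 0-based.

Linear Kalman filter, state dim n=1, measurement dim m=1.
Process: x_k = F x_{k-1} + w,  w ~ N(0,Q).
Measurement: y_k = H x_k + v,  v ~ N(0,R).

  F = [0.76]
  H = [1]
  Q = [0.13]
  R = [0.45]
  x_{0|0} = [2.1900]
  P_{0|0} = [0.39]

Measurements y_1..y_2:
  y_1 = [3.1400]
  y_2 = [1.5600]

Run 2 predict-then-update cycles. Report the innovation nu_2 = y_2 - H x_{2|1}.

step 1: x^-=[1.6644]  P^-=[0.3553]  S=[0.8053]  K=[0.4412]  nu=[1.4756]  x^+=[2.3154]  P^+=[0.1985]
step 2: x^-=[1.7597]  P^-=[0.2447]  S=[0.6947]  K=[0.3522]  nu=[-0.1997]  x^+=[1.6894]  P^+=[0.1585]

innov = [-0.1997]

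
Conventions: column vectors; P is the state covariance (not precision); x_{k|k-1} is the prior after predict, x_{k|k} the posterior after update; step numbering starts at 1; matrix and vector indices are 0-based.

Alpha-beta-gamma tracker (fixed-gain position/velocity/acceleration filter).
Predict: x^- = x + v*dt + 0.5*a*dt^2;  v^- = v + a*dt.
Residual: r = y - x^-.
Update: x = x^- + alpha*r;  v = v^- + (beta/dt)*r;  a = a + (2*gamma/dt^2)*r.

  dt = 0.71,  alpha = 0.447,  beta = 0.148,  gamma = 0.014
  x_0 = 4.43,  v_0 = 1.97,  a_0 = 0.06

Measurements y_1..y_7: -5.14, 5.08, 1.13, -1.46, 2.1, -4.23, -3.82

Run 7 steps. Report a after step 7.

step 1: x_pred=5.8438  r=-10.9838  x^+=0.9341  v^+=-0.2770  a^+=-0.5501
step 2: x_pred=0.5987  r=4.4813  x^+=2.6019  v^+=0.2666  a^+=-0.3012
step 3: x_pred=2.7152  r=-1.5852  x^+=2.0066  v^+=-0.2777  a^+=-0.3892
step 4: x_pred=1.7113  r=-3.1713  x^+=0.2938  v^+=-1.2151  a^+=-0.5654
step 5: x_pred=-0.7115  r=2.8115  x^+=0.5452  v^+=-1.0305  a^+=-0.4092
step 6: x_pred=-0.2896  r=-3.9404  x^+=-2.0509  v^+=-2.1424  a^+=-0.6281
step 7: x_pred=-3.7304  r=-0.0896  x^+=-3.7704  v^+=-2.6071  a^+=-0.6331

a_post = -0.6331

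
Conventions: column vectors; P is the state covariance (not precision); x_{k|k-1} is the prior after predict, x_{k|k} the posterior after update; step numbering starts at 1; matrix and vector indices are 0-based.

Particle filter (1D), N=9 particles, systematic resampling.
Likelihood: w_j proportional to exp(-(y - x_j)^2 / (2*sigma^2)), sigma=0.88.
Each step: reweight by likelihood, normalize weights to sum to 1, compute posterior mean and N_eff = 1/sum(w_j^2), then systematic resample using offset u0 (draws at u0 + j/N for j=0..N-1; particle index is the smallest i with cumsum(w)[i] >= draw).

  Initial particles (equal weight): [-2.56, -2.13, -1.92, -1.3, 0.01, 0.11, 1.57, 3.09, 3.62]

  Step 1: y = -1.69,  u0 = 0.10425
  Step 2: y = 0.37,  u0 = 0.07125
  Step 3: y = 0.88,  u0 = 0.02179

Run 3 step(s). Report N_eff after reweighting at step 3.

step 1: w=[0.1682, 0.2419, 0.2649, 0.2485, 0.0424, 0.0338, 0.0003, 0.0000, 0.0000]  mean=-1.7728  Neff=4.5114  idx=[0, 1, 1, 2, 2, 2, 3, 3, 5]
step 2: w=[0.0027, 0.0124, 0.0124, 0.0237, 0.0237, 0.0237, 0.1156, 0.1156, 0.6701]  mean=-0.4232  Neff=2.0927  idx=[4, 6, 7, 8, 8, 8, 8, 8, 8]
step 3: w=[0.0015, 0.0111, 0.0111, 0.1627, 0.1627, 0.1627, 0.1627, 0.1627, 0.1627]  mean=0.0756  Neff=6.2850  idx=[2, 3, 4, 5, 5, 6, 7, 7, 8]

N_eff = 6.2850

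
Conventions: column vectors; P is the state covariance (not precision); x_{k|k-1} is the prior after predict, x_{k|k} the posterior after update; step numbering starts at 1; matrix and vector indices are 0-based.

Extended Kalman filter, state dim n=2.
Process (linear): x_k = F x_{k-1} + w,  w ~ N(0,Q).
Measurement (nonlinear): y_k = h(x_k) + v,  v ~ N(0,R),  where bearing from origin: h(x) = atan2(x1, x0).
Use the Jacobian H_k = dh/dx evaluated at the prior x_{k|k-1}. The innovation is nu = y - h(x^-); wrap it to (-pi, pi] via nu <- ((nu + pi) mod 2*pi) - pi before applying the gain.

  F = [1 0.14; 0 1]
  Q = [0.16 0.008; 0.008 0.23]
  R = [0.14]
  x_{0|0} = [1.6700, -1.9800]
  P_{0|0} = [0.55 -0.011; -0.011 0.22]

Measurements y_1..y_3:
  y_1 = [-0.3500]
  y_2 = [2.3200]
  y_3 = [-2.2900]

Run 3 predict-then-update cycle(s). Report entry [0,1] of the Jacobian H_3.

step 1: x^-=[1.3928, -1.9800]  P^-=[0.7112 0.0278; 0.0278 0.4500]  H_jac=[0.3379 0.2377]  S=[0.2511]  K=[0.9834; 0.4634]  nu=[0.6078]  x^+=[1.9905, -1.6984]  P^+=[0.4684 -0.0866; -0.0866 0.3961]
step 2: x^-=[1.7527, -1.6984]  P^-=[0.6119 -0.0232; -0.0232 0.6261]  H_jac=[0.2851 0.2943]  S=[0.2401]  K=[0.6984; 0.7399]  nu=[3.0897]  x^+=[3.9105, 0.5876]  P^+=[0.4948 -0.1472; -0.1472 0.4947]
step 3: x^-=[3.9928, 0.5876]  P^-=[0.6233 -0.0700; -0.0700 0.7247]  H_jac=[-0.0361 0.2451]  S=[0.1856]  K=[-0.2136; 0.9708]  nu=[-2.4361]  x^+=[4.5130, -1.7773]  P^+=[0.6148 -0.0315; -0.0315 0.5498]

H_jac[0,1] = 0.2451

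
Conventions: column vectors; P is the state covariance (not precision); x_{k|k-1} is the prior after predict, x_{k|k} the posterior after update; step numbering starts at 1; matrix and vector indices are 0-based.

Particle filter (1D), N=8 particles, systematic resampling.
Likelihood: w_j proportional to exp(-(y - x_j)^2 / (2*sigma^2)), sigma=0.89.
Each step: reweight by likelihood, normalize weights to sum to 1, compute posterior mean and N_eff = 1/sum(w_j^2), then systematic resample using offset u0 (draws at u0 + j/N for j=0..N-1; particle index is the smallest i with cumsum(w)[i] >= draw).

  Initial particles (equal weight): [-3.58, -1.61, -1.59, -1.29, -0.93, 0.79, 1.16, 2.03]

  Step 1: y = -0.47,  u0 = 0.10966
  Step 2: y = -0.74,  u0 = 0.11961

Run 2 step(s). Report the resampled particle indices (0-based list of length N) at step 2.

resampled_idx = [1, 2, 2, 3, 4, 4, 5, 7]

step 1: w=[0.0007, 0.1469, 0.1511, 0.2182, 0.2919, 0.1224, 0.0623, 0.0065]  mean=-0.8501  Neff=5.0992  idx=[1, 2, 3, 3, 4, 4, 5, 6]
step 2: w=[0.1194, 0.1221, 0.1591, 0.1591, 0.1883, 0.1883, 0.0439, 0.0197]  mean=-1.0895  Neff=6.5348  idx=[1, 2, 2, 3, 4, 4, 5, 7]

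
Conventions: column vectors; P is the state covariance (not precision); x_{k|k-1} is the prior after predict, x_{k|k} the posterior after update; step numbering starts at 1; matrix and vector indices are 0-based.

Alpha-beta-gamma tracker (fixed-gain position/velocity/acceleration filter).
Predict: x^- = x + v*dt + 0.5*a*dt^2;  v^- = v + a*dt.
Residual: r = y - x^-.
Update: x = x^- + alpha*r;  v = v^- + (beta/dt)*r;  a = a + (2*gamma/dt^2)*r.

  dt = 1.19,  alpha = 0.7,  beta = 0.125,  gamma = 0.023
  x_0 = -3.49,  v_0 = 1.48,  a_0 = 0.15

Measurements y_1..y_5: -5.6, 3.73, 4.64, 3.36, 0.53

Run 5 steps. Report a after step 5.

a_post = -0.0998

step 1: x_pred=-1.6226  r=-3.9774  x^+=-4.4068  v^+=1.2407  a^+=0.0208
step 2: x_pred=-2.9156  r=6.6456  x^+=1.7363  v^+=1.9635  a^+=0.2367
step 3: x_pred=4.2405  r=0.3995  x^+=4.5201  v^+=2.2871  a^+=0.2497
step 4: x_pred=7.4186  r=-4.0586  x^+=4.5776  v^+=2.1579  a^+=0.1178
step 5: x_pred=7.2289  r=-6.6989  x^+=2.5397  v^+=1.5944  a^+=-0.0998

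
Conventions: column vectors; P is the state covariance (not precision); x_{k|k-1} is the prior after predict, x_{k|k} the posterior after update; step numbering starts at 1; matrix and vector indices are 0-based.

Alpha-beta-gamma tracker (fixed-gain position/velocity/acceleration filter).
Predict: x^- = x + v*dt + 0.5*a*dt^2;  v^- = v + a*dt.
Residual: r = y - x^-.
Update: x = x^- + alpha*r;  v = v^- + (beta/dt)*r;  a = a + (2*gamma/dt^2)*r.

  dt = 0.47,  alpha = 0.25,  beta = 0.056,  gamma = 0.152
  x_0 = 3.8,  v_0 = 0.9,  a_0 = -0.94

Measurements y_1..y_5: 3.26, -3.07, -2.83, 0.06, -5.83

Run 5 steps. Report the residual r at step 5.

step 1: x_pred=4.1192  r=-0.8592  x^+=3.9044  v^+=0.3558  a^+=-2.1224
step 2: x_pred=3.8372  r=-6.9072  x^+=2.1104  v^+=-1.4647  a^+=-11.6280
step 3: x_pred=0.1377  r=-2.9677  x^+=-0.6042  v^+=-7.2834  a^+=-15.7121
step 4: x_pred=-5.7628  r=5.8228  x^+=-4.3071  v^+=-13.9743  a^+=-7.6988
step 5: x_pred=-11.7254  r=5.8954  x^+=-10.2516  v^+=-16.8903  a^+=0.4144

resid = 5.8954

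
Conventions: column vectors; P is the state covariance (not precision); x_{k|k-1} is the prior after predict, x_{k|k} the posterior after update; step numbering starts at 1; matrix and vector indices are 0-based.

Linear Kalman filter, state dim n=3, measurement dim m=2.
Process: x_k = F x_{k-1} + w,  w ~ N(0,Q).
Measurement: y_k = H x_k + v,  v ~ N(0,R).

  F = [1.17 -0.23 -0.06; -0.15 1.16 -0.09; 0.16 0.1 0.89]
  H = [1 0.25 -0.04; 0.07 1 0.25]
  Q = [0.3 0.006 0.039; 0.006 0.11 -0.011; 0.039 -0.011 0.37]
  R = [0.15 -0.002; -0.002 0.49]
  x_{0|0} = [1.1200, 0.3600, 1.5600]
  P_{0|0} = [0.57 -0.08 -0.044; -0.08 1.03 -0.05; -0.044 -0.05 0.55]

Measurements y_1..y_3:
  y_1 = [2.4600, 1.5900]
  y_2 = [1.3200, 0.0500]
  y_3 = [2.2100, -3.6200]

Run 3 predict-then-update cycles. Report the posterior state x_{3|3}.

x_post = [2.8347, -2.6139, 2.0761]

step 1: x^-=[1.1340, 0.1092, 1.6036]  P^-=[1.1846 -0.4705 0.0514; -0.4705 1.5503 -0.0076; 0.0514 -0.0076 0.8066]  S=[1.1936 -0.0058; -0.0058 2.0287]  K=[0.8913 -0.1822; -0.0656 0.7469; 0.0149 0.0975]  nu=[1.3628, 1.0005]  x^+=[2.1665, 0.7670, 1.7214]  P^+=[0.1671 -0.1208 0.0720; -0.1208 0.4131 -0.1541; 0.0720 -0.1541 0.7870]
step 2: x^-=[2.2551, 0.4098, 1.9554]  P^-=[0.6041 -0.2968 0.1159; -0.2968 0.7521 -0.2191; 0.1159 -0.2191 0.9910]  S=[0.6494 -0.0598; -0.0598 1.1600]  K=[0.7947 -0.1534; -0.1007 0.5781; 0.0361 0.0336]  nu=[-0.9593, -1.0066]  x^+=[1.6471, -0.0754, 1.8869]  P^+=[0.1521 -0.1135 0.1045; -0.1135 0.3509 -0.2382; 0.1045 -0.2382 0.9890]
step 3: x^-=[1.8313, -0.5044, 1.9354]  P^-=[0.5701 -0.2654 0.1554; -0.2654 0.6857 -0.3317; 0.1554 -0.3317 1.1445]  S=[0.6264 -0.0412; -0.0412 1.0525]  K=[0.7848 -0.1466; -0.0926 0.5515; 0.0406 -0.0314]  nu=[0.5823, -3.7277]  x^+=[2.8347, -2.6139, 2.0761]  P^+=[0.1523 -0.1164 0.1294; -0.1164 0.3561 -0.3101; 0.1294 -0.3101 1.1424]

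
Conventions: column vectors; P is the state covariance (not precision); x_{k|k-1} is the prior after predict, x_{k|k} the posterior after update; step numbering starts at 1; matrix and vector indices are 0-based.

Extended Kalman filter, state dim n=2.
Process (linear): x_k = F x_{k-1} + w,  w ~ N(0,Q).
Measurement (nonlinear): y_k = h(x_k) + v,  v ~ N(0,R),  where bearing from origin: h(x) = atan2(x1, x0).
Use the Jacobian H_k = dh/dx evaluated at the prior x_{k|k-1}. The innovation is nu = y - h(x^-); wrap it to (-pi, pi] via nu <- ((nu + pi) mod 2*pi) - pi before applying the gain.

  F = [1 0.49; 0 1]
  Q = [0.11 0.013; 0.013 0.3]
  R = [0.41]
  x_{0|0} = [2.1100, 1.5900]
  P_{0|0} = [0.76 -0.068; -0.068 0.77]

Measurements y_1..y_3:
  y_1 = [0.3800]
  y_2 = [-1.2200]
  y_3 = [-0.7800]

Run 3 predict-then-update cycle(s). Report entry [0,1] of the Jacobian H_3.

step 1: x^-=[2.8891, 1.5900]  P^-=[0.9882 0.3223; 0.3223 1.0700]  H_jac=[-0.1462 0.2657]  S=[0.4816]  K=[-0.1222; 0.4924]  nu=[-0.1231]  x^+=[2.9041, 1.5294]  P^+=[0.9810 0.3513; 0.3513 0.9532]
step 2: x^-=[3.6535, 1.5294]  P^-=[1.6642 0.8314; 0.8314 1.2532]  H_jac=[-0.0975 0.2329]  S=[0.4560]  K=[0.0688; 0.4623]  nu=[-1.6164]  x^+=[3.5423, 0.7821]  P^+=[1.6620 0.8169; 0.8169 1.1558]
step 3: x^-=[3.9256, 0.7821]  P^-=[2.8500 1.3962; 1.3962 1.4558]  H_jac=[-0.0488 0.2450]  S=[0.4708]  K=[0.4311; 0.6129]  nu=[-0.9767]  x^+=[3.5045, 0.1836]  P^+=[2.7625 1.2718; 1.2718 1.2789]

H_jac[0,1] = 0.2450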